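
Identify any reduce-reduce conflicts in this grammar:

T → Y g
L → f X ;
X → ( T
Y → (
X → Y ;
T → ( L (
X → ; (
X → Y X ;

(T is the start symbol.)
Augment with T' → T and build the canonical LR(0) collection (I0 = CLOSURE({[T' → . T]}), then GOTO on every symbol after a dot until no new states appear). It has 18 states:
  I0: { [T → . ( L (], [T → . Y g], [T' → . T], [Y → . (] }  — shift
  I1: { [L → . f X ;], [T → ( . L (], [Y → ( .] }  — shift, reduce
  I2: { [T' → T .] }  — accept
  I3: { [T → Y . g] }  — shift
  I4: { [T → Y g .] }  — reduce
  I5: { [T → ( L . (] }  — shift
  I6: { [L → f . X ;], [X → . ( T], [X → . ; (], [X → . Y ;], [X → . Y X ;], [Y → . (] }  — shift
  I7: { [T → . ( L (], [T → . Y g], [X → ( . T], [Y → ( .], [Y → . (] }  — shift, reduce
  I8: { [X → ; . (] }  — shift
  I9: { [L → f X . ;] }  — shift
  I10: { [X → . ( T], [X → . ; (], [X → . Y ;], [X → . Y X ;], [X → Y . ;], [X → Y . X ;], [Y → . (] }  — shift
  I11: { [X → ; . (], [X → Y ; .] }  — shift, reduce
  I12: { [X → Y X . ;] }  — shift
  I13: { [X → Y X ; .] }  — reduce
  I14: { [X → ; ( .] }  — reduce
  I15: { [L → f X ; .] }  — reduce
  I16: { [X → ( T .] }  — reduce
  I17: { [T → ( L ( .] }  — reduce

No state contains more than one complete item.

Answer: No reduce-reduce conflicts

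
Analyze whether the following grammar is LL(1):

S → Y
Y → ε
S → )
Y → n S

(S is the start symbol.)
Yes, the grammar is LL(1).

A grammar is LL(1) if for each non-terminal N with multiple productions, the predict sets of those productions are pairwise disjoint, where PREDICT(N → α) = (FIRST(α) \ {ε}) ∪ (FOLLOW(N) if α ⇒* ε).

Relevant sets:
  FIRST(Y) = { 'n', ε }
  FOLLOW(S) = { $ }
  FOLLOW(Y) = { $ }

For S:
  PREDICT(S → Y) = { $, 'n' }
  PREDICT(S → ')') = { ')' }
For Y:
  PREDICT(Y → ε) = { $ }
  PREDICT(Y → n S) = { 'n' }

All predict sets are disjoint. The grammar IS LL(1).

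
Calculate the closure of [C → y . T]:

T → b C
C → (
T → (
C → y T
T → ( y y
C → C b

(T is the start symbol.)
{ [C → y . T], [T → . ( y y], [T → . (], [T → . b C] }

Start with: [C → y . T]
  [C → y . T] has the dot before T: add [T → . b C], [T → . (], [T → . ( y y]
No further items can be added.

CLOSURE = { [C → y . T], [T → . ( y y], [T → . (], [T → . b C] }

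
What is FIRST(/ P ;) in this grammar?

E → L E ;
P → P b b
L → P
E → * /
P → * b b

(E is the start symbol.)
{ '/' }

To compute FIRST(/ P ;), process the symbols left to right:
Symbol / is a terminal. Add '/' and stop.
FIRST(/ P ;) = { '/' }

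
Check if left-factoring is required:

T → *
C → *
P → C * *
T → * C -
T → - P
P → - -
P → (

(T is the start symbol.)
Left-factoring is needed when two productions for the same non-terminal
share a common prefix on the right-hand side.

Productions for T:
  T → *
  T → * C -
  T → - P
Productions for P:
  P → C * *
  P → - -
  P → (

Found common prefix '*' in productions for T

Answer: Yes, T has productions with common prefix '*'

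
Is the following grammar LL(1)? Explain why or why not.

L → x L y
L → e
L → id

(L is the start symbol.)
For L:
  PREDICT(L → x L y) = { 'x' }
  PREDICT(L → e) = { 'e' }
  PREDICT(L → id) = { 'id' }

All predict sets are disjoint. The grammar IS LL(1).

Answer: Yes, the grammar is LL(1).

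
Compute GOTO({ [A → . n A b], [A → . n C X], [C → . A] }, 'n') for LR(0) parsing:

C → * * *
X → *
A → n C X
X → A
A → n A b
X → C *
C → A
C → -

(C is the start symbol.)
{ [A → . n A b], [A → . n C X], [A → n . A b], [A → n . C X], [C → . * * *], [C → . -], [C → . A] }

GOTO(I, 'n') = CLOSURE({ [A → αX.β] : [A → α.Xβ] ∈ I, X = 'n' })

Items with dot before 'n', with the dot advanced:
  [A → . n A b] → [A → n . A b]
  [A → . n C X] → [A → n . C X]
Closure of the advanced items:
  [A → n . A b] has the dot before A: add [A → . n C X], [A → . n A b]
  [A → n . C X] has the dot before C: add [C → . * * *], [C → . A], [C → . -]

GOTO = { [A → . n A b], [A → . n C X], [A → n . A b], [A → n . C X], [C → . * * *], [C → . -], [C → . A] }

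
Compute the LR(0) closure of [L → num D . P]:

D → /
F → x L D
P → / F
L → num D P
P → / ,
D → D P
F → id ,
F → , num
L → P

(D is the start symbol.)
{ [L → num D . P], [P → . / ,], [P → . / F] }

Start with: [L → num D . P]
  [L → num D . P] has the dot before P: add [P → . / F], [P → . / ,]
No further items can be added.

CLOSURE = { [L → num D . P], [P → . / ,], [P → . / F] }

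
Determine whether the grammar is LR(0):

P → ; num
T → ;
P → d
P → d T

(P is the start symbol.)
No. Shift-reduce conflict between [P → d .] and [T → . ;]

A grammar is LR(0) if no state in the canonical LR(0) collection has:
  - both a shift item (dot before a terminal) and a complete item (shift-reduce conflict), or
  - two or more complete items (reduce-reduce conflict; the accept item [P' → P .] counts as a complete item here).

Augment with P' → P and build the canonical LR(0) collection (I0 = CLOSURE({[P' → . P]}), then GOTO on every symbol after a dot until no new states appear). It has 7 states:
  I0: { [P → . ; num], [P → . d T], [P → . d], [P' → . P] }  — shift
  I1: { [P → ; . num] }  — shift
  I2: { [P' → P .] }  — accept
  I3: { [P → d . T], [P → d .], [T → . ;] }  — shift, reduce
  I4: { [T → ; .] }  — reduce
  I5: { [P → d T .] }  — reduce
  I6: { [P → ; num .] }  — reduce

Conflict in state I3:
  Shift-reduce conflict between [P → d .] and [T → . ;]
So the grammar is NOT LR(0).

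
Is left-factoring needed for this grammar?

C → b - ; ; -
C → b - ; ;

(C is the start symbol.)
Left-factoring is needed when two productions for the same non-terminal
share a common prefix on the right-hand side.

Productions for C:
  C → b - ; ; -
  C → b - ; ;

Found common prefix 'b - ; ;' in productions for C

Answer: Yes, C has productions with common prefix 'b - ; ;'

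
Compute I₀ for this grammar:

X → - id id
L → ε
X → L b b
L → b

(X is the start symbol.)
{ [L → . b], [L → .], [X → . - id id], [X → . L b b], [X' → . X] }

First, augment the grammar with X' → X
I₀ = CLOSURE({ [X' → . X] }):
  [X' → . X] has the dot before X: add [X → . - id id], [X → . L b b]
  [X → . L b b] has the dot before L: add [L → .], [L → . b]
No further items can be added.

I₀ = { [L → . b], [L → .], [X → . - id id], [X → . L b b], [X' → . X] }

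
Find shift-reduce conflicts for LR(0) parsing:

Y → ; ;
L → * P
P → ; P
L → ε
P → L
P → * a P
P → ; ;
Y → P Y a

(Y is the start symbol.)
Yes — I0: [L → .] vs [L → . * P]; I1: [L → .] vs [L → . * P]; I2: [L → .] vs [L → . * P]; I4: [L → .] vs [L → . * P]; I8: [L → .] vs [L → . * P]; I10: [L → .] vs [L → . * P]; I11: [L → .] vs [L → . * P]; I13: [L → .] vs [L → . * P]

Augment with Y' → Y and build the canonical LR(0) collection (I0 = CLOSURE({[Y' → . Y]}), then GOTO on every symbol after a dot until no new states appear). It has 15 states:
  I0: { [L → . * P], [L → .], [P → . * a P], [P → . ; ;], [P → . ; P], [P → . L], [Y → . ; ;], [Y → . P Y a], [Y' → . Y] }  — shift, reduce
  I1: { [L → * . P], [L → . * P], [L → .], [P → * . a P], [P → . * a P], [P → . ; ;], [P → . ; P], [P → . L] }  — shift, reduce
  I2: { [L → . * P], [L → .], [P → . * a P], [P → . ; ;], [P → . ; P], [P → . L], [P → ; . ;], [P → ; . P], [Y → ; . ;] }  — shift, reduce
  I3: { [P → L .] }  — reduce
  I4: { [L → . * P], [L → .], [P → . * a P], [P → . ; ;], [P → . ; P], [P → . L], [Y → . ; ;], [Y → . P Y a], [Y → P . Y a] }  — shift, reduce
  I5: { [Y' → Y .] }  — accept
  I6: { [Y → P Y . a] }  — shift
  I7: { [Y → P Y a .] }  — reduce
  I8: { [L → . * P], [L → .], [P → . * a P], [P → . ; ;], [P → . ; P], [P → . L], [P → ; . ;], [P → ; . P], [P → ; ; .], [Y → ; ; .] }  — shift, 3 reduces
  I9: { [P → ; P .] }  — reduce
  I10: { [L → . * P], [L → .], [P → . * a P], [P → . ; ;], [P → . ; P], [P → . L], [P → ; . ;], [P → ; . P], [P → ; ; .] }  — shift, 2 reduces
  I11: { [L → . * P], [L → .], [P → . * a P], [P → . ; ;], [P → . ; P], [P → . L], [P → ; . ;], [P → ; . P] }  — shift, reduce
  I12: { [L → * P .] }  — reduce
  I13: { [L → . * P], [L → .], [P → * a . P], [P → . * a P], [P → . ; ;], [P → . ; P], [P → . L] }  — shift, reduce
  I14: { [P → * a P .] }  — reduce

I0 contains reduce item [L → .] and shift items [L → . * P], [P → . * a P], [P → . ; ;], [P → . ; P], [Y → . ; ;] — shift-reduce conflict.
I1 contains reduce item [L → .] and shift items [L → . * P], [P → . * a P], [P → * . a P], [P → . ; ;], [P → . ; P] — shift-reduce conflict.
I2 contains reduce item [L → .] and shift items [L → . * P], [P → . * a P], [P → . ; ;], [P → ; . ;], [P → . ; P], [Y → ; . ;] — shift-reduce conflict.
I4 contains reduce item [L → .] and shift items [L → . * P], [P → . * a P], [P → . ; ;], [P → . ; P], [Y → . ; ;] — shift-reduce conflict.
I8 contains reduce items [L → .], [P → ; ; .], [Y → ; ; .] and shift items [L → . * P], [P → . * a P], [P → . ; ;], [P → ; . ;], [P → . ; P] — shift-reduce conflict.
I10 contains reduce items [L → .], [P → ; ; .] and shift items [L → . * P], [P → . * a P], [P → . ; ;], [P → ; . ;], [P → . ; P] — shift-reduce conflict.
I11 contains reduce item [L → .] and shift items [L → . * P], [P → . * a P], [P → . ; ;], [P → ; . ;], [P → . ; P] — shift-reduce conflict.
I13 contains reduce item [L → .] and shift items [L → . * P], [P → . * a P], [P → . ; ;], [P → . ; P] — shift-reduce conflict.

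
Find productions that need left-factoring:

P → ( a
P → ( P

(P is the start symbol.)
Left-factoring is needed when two productions for the same non-terminal
share a common prefix on the right-hand side.

Productions for P:
  P → ( a
  P → ( P

Found common prefix '(' in productions for P

Answer: Yes, P has productions with common prefix '('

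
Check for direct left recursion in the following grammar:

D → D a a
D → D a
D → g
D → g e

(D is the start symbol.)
Direct left recursion occurs when N → N α for some non-terminal N (the right-hand side begins with the left-hand side itself).

D → D a a: LEFT RECURSIVE (starts with D)
D → D a: LEFT RECURSIVE (starts with D)
D → g: starts with g
D → g e: starts with g

The grammar has direct left recursion on: D.

Answer: Yes, D is left-recursive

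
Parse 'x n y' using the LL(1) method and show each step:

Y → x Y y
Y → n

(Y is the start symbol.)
LL(1) parsing maintains a stack (initially the start symbol over $) and the input. At each step: if the stack top is a terminal, match it against the current input token; if it is a non-terminal N, replace it with the RHS of M[N, lookahead] (the unique production whose predict set contains the lookahead).

Stack is shown with the top on the left.

Stack    Input    Action
------------------------
Y $      x n y $  output Y → x Y y
x Y y $  x n y $  match 'x'
Y y $    n y $    output Y → n
n y $    n y $    match 'n'
y $      y $      match 'y'
$        $        accept

The string is accepted.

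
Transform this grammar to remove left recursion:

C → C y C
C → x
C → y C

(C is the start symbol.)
C is directly left-recursive. The standard transformation for
  A → A α₁ | ... | A α_m | β₁ | ... | β_n
is
  A  → β₁ A' | ... | β_n A'
  A' → α₁ A' | ... | α_m A' | ε

C → x becomes C → x C'
C → y C becomes C → y C C'
C → C y C becomes C' → y C C'
Add C' → ε

Resulting grammar:
C → x C'
C → y C C'
C' → y C C'
C' → ε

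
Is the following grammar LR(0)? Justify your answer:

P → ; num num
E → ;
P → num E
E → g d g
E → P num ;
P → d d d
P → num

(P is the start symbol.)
Augment with P' → P and build the canonical LR(0) collection (I0 = CLOSURE({[P' → . P]}), then GOTO on every symbol after a dot until no new states appear). It has 17 states:
  I0: { [P → . ; num num], [P → . d d d], [P → . num E], [P → . num], [P' → . P] }  — shift
  I1: { [P → ; . num num] }  — shift
  I2: { [P' → P .] }  — accept
  I3: { [P → d . d d] }  — shift
  I4: { [E → . ;], [E → . P num ;], [E → . g d g], [P → . ; num num], [P → . d d d], [P → . num E], [P → . num], [P → num . E], [P → num .] }  — shift, reduce
  I5: { [E → ; .], [P → ; . num num] }  — shift, reduce
  I6: { [P → num E .] }  — reduce
  I7: { [E → P . num ;] }  — shift
  I8: { [E → g . d g] }  — shift
  I9: { [E → g d . g] }  — shift
  I10: { [E → g d g .] }  — reduce
  I11: { [E → P num . ;] }  — shift
  I12: { [E → P num ; .] }  — reduce
  I13: { [P → ; num . num] }  — shift
  I14: { [P → ; num num .] }  — reduce
  I15: { [P → d d . d] }  — shift
  I16: { [P → d d d .] }  — reduce

Conflict in state I4:
  Shift-reduce conflict between [P → num .] and [E → . ;]
So the grammar is NOT LR(0).

Answer: No. Shift-reduce conflict between [P → num .] and [E → . ;]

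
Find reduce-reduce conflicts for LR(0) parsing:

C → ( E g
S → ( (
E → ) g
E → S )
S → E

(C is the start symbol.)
No reduce-reduce conflicts

A reduce-reduce conflict occurs when an LR(0) state has two complete items [A → α .] and [B → β .] — both call for a reduction, and with no lookahead the parser cannot choose between them.

Augment with C' → C and build the canonical LR(0) collection (I0 = CLOSURE({[C' → . C]}), then GOTO on every symbol after a dot until no new states appear). It has 11 states:
  I0: { [C → . ( E g], [C' → . C] }  — shift
  I1: { [C → ( . E g], [E → . ) g], [E → . S )], [S → . ( (], [S → . E] }  — shift
  I2: { [C' → C .] }  — accept
  I3: { [S → ( . (] }  — shift
  I4: { [E → ) . g] }  — shift
  I5: { [C → ( E . g], [S → E .] }  — shift, reduce
  I6: { [E → S . )] }  — shift
  I7: { [E → S ) .] }  — reduce
  I8: { [C → ( E g .] }  — reduce
  I9: { [E → ) g .] }  — reduce
  I10: { [S → ( ( .] }  — reduce

No state contains more than one complete item.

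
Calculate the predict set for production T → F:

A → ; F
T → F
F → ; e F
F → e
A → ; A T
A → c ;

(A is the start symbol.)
{ ';', 'e' }

PREDICT(T → F) = (FIRST(RHS) \ {ε}) ∪ (FOLLOW(T) if ε ∈ FIRST(RHS), i.e. RHS ⇒* ε)
FIRST(F) = { ';', 'e' }
FIRST(F) = { ';', 'e' }
ε ∉ FIRST(F), so FOLLOW(T) is not added.
PREDICT(T → F) = { ';', 'e' }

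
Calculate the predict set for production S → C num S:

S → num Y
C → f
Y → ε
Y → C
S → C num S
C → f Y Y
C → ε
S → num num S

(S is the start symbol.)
PREDICT(S → C num S) = (FIRST(RHS) \ {ε}) ∪ (FOLLOW(S) if ε ∈ FIRST(RHS), i.e. RHS ⇒* ε)
FIRST(C) = { 'f', ε }
FIRST(C num S) = { 'f', 'num' }
ε ∉ FIRST(C num S), so FOLLOW(S) is not added.
PREDICT(S → C num S) = { 'f', 'num' }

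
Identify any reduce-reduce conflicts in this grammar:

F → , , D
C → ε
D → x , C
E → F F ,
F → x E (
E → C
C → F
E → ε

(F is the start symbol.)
A reduce-reduce conflict occurs when an LR(0) state has two complete items [A → α .] and [B → β .] — both call for a reduction, and with no lookahead the parser cannot choose between them.

Augment with F' → F and build the canonical LR(0) collection (I0 = CLOSURE({[F' → . F]}), then GOTO on every symbol after a dot until no new states appear). It has 16 states:
  I0: { [F → . , , D], [F → . x E (], [F' → . F] }  — shift
  I1: { [F → , . , D] }  — shift
  I2: { [F' → F .] }  — accept
  I3: { [C → . F], [C → .], [E → . C], [E → . F F ,], [E → .], [F → . , , D], [F → . x E (], [F → x . E (] }  — shift, 2 reduces
  I4: { [E → C .] }  — reduce
  I5: { [F → x E . (] }  — shift
  I6: { [C → F .], [E → F . F ,], [F → . , , D], [F → . x E (] }  — shift, reduce
  I7: { [E → F F . ,] }  — shift
  I8: { [E → F F , .] }  — reduce
  I9: { [F → x E ( .] }  — reduce
  I10: { [D → . x , C], [F → , , . D] }  — shift
  I11: { [F → , , D .] }  — reduce
  I12: { [D → x . , C] }  — shift
  I13: { [C → . F], [C → .], [D → x , . C], [F → . , , D], [F → . x E (] }  — shift, reduce
  I14: { [D → x , C .] }  — reduce
  I15: { [C → F .] }  — reduce

I3 contains complete items [C → .], [E → .] — reduce-reduce conflict.

Answer: Yes — I3: [C → .] vs [E → .]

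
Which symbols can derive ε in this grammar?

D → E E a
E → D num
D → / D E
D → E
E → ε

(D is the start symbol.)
{ 'D', 'E' }

A non-terminal is nullable if it can derive ε (the empty string): either it has an ε-production, or it has a production whose right-hand side consists entirely of nullable non-terminals.

ε-productions: E → ε
So E is immediately nullable.
D → E: every symbol on the right is nullable, so D is nullable too.
Every non-terminal is now nullable.
Nullable = { 'D', 'E' }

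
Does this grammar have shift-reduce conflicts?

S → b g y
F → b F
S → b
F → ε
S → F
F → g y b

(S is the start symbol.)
Yes — I0: [F → .] vs [F → . b F]; I3: [F → .] vs [F → . b F]; I8: [F → .] vs [F → . b F]; I10: [S → b g y .] vs [F → g y . b]

A shift-reduce conflict occurs when an LR(0) state has both:
  - a complete (reduce) item [A → α .] (dot at the end), and
  - a shift item [B → β . c γ] (dot before a terminal).

Augment with S' → S and build the canonical LR(0) collection (I0 = CLOSURE({[S' → . S]}), then GOTO on every symbol after a dot until no new states appear). It has 11 states:
  I0: { [F → . b F], [F → . g y b], [F → .], [S → . F], [S → . b g y], [S → . b], [S' → . S] }  — shift, reduce
  I1: { [S → F .] }  — reduce
  I2: { [S' → S .] }  — accept
  I3: { [F → . b F], [F → . g y b], [F → .], [F → b . F], [S → b . g y], [S → b .] }  — shift, 2 reduces
  I4: { [F → g . y b] }  — shift
  I5: { [F → g y . b] }  — shift
  I6: { [F → g y b .] }  — reduce
  I7: { [F → b F .] }  — reduce
  I8: { [F → . b F], [F → . g y b], [F → .], [F → b . F] }  — shift, reduce
  I9: { [F → g . y b], [S → b g . y] }  — shift
  I10: { [F → g y . b], [S → b g y .] }  — shift, reduce

I0 contains reduce item [F → .] and shift items [F → . b F], [F → . g y b], [S → . b], [S → . b g y] — shift-reduce conflict.
I3 contains reduce items [F → .], [S → b .] and shift items [F → . b F], [F → . g y b], [S → b . g y] — shift-reduce conflict.
I8 contains reduce item [F → .] and shift items [F → . b F], [F → . g y b] — shift-reduce conflict.
I10 contains reduce item [S → b g y .] and shift item [F → g y . b] — shift-reduce conflict.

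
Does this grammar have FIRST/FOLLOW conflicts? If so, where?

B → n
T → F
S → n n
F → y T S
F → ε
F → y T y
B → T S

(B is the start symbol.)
Nullable non-terminals: F, T.

F: nullable alternative(s) F → ε; FOLLOW(F) = { 'n', 'y' }
  F → y T S: FIRST \ {ε} = { 'y' } — overlaps FOLLOW(F) on { 'y' }: CONFLICT
  F → ε: FIRST \ {ε} = { } — this is the only nullable alternative, skip
  F → y T y: FIRST \ {ε} = { 'y' } — overlaps FOLLOW(F) on { 'y' }: CONFLICT
T has a nullable alternative but only one production, so nothing to check.

B, S have no nullable alternative, so no FIRST/FOLLOW check is needed there.

So the grammar has 2 FIRST/FOLLOW conflicts (marked CONFLICT above).

Answer: Yes. F → y T S with FOLLOW(F) on { 'y' }; F → y T y with FOLLOW(F) on { 'y' }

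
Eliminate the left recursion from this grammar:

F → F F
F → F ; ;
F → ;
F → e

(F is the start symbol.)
F is directly left-recursive. The standard transformation for
  A → A α₁ | ... | A α_m | β₁ | ... | β_n
is
  A  → β₁ A' | ... | β_n A'
  A' → α₁ A' | ... | α_m A' | ε

F → ; becomes F → ; F'
F → e becomes F → e F'
F → F F becomes F' → F F'
F → F ; ; becomes F' → ; ; F'
Add F' → ε

Resulting grammar:
F → ; F'
F → e F'
F' → F F'
F' → ; ; F'
F' → ε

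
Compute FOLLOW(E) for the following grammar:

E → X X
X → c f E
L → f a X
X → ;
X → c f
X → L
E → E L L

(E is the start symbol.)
To compute FOLLOW(E), find every occurrence of E on a right-hand side N → α E β: add FIRST(β) \ {ε}, and if β is empty or nullable also add FOLLOW(N). Iterate to a fixed point.

E is the start symbol, so $ ∈ FOLLOW(E).
In X → c f E: E is at the end, add FOLLOW(X)
In E → E L L: E is followed by L L, add FIRST(L L) \ {ε} = { 'f' }

The FOLLOW sets referred to above (computed the same way, to a fixed point):
  FOLLOW(X) = { $, ';', 'c', 'f' }

Taking the union: FOLLOW(E) = { $, ';', 'c', 'f' }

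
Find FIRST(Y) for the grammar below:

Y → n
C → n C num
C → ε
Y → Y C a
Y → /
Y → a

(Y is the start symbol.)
From Y → n:
  - n is a terminal: add 'n' and stop
From Y → Y C a:
  - Y is the symbol being defined: contributes nothing new
    Y is not nullable, so stop
From Y → /:
  - '/' is a terminal: add '/' and stop
From Y → a:
  - a is a terminal: add 'a' and stop

Collecting: FIRST(Y) = { '/', 'a', 'n' }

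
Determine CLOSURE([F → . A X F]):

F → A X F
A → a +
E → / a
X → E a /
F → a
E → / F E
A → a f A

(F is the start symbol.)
Start with: [F → . A X F]
  [F → . A X F] has the dot before A: add [A → . a +], [A → . a f A]
No further items can be added.

CLOSURE = { [A → . a +], [A → . a f A], [F → . A X F] }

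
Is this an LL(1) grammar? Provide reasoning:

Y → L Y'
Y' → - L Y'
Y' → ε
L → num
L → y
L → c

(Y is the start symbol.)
Yes, the grammar is LL(1).

A grammar is LL(1) if for each non-terminal N with multiple productions, the predict sets of those productions are pairwise disjoint, where PREDICT(N → α) = (FIRST(α) \ {ε}) ∪ (FOLLOW(N) if α ⇒* ε).

Relevant sets:
  FOLLOW(Y') = { $ }

For Y':
  PREDICT(Y' → '-' L Y') = { '-' }
  PREDICT(Y' → ε) = { $ }
For L:
  PREDICT(L → num) = { 'num' }
  PREDICT(L → y) = { 'y' }
  PREDICT(L → c) = { 'c' }
Y has a single production, so nothing to check there.

All predict sets are disjoint. The grammar IS LL(1).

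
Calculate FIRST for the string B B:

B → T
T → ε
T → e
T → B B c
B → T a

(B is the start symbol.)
{ 'a', 'c', 'e', ε }

FIRST sets of the non-terminals involved (from the grammar, by fixed-point iteration):
  FIRST(B) = { 'a', 'c', 'e', ε }

To compute FIRST(B B), process the symbols left to right:
Symbol B is a non-terminal. Add FIRST(B) \ {ε} = { 'a', 'c', 'e' }
B is nullable (ε ∈ FIRST(B)), continue to the next symbol.
Symbol B is a non-terminal. Add FIRST(B) \ {ε} = { 'a', 'c', 'e' }
B is nullable (ε ∈ FIRST(B)), continue to the next symbol.
All symbols are nullable, so ε is in the result.
FIRST(B B) = { 'a', 'c', 'e', ε }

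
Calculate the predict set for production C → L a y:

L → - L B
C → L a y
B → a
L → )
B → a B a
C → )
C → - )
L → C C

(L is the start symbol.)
{ ')', '-' }

PREDICT(C → L a y) = (FIRST(RHS) \ {ε}) ∪ (FOLLOW(C) if ε ∈ FIRST(RHS), i.e. RHS ⇒* ε)
FIRST(L) = { ')', '-' }
FIRST(L a y) = { ')', '-' }
ε ∉ FIRST(L a y), so FOLLOW(C) is not added.
PREDICT(C → L a y) = { ')', '-' }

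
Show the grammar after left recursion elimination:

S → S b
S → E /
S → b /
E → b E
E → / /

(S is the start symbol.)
S is directly left-recursive. The standard transformation for
  A → A α₁ | ... | A α_m | β₁ | ... | β_n
is
  A  → β₁ A' | ... | β_n A'
  A' → α₁ A' | ... | α_m A' | ε

S → E / becomes S → E / S'
S → b / becomes S → b / S'
S → S b becomes S' → b S'
Add S' → ε

Productions for other non-terminals are unchanged:
  E → b E
  E → / /

Resulting grammar:
S → E / S'
S → b / S'
S' → b S'
S' → ε
E → b E
E → / /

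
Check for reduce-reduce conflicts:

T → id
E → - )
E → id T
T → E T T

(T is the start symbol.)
A reduce-reduce conflict occurs when an LR(0) state has two complete items [A → α .] and [B → β .] — both call for a reduction, and with no lookahead the parser cannot choose between them.

Augment with T' → T and build the canonical LR(0) collection (I0 = CLOSURE({[T' → . T]}), then GOTO on every symbol after a dot until no new states appear). It has 9 states:
  I0: { [E → . - )], [E → . id T], [T → . E T T], [T → . id], [T' → . T] }  — shift
  I1: { [E → - . )] }  — shift
  I2: { [E → . - )], [E → . id T], [T → . E T T], [T → . id], [T → E . T T] }  — shift
  I3: { [T' → T .] }  — accept
  I4: { [E → . - )], [E → . id T], [E → id . T], [T → . E T T], [T → . id], [T → id .] }  — shift, reduce
  I5: { [E → id T .] }  — reduce
  I6: { [E → . - )], [E → . id T], [T → . E T T], [T → . id], [T → E T . T] }  — shift
  I7: { [T → E T T .] }  — reduce
  I8: { [E → - ) .] }  — reduce

No state contains more than one complete item.

Answer: No reduce-reduce conflicts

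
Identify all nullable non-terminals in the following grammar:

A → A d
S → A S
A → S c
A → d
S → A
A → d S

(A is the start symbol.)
None

There are no ε-productions, so no non-terminal can derive ε.
No non-terminals are nullable.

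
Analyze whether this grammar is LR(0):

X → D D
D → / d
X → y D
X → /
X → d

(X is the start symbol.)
A grammar is LR(0) if no state in the canonical LR(0) collection has:
  - both a shift item (dot before a terminal) and a complete item (shift-reduce conflict), or
  - two or more complete items (reduce-reduce conflict; the accept item [X' → X .] counts as a complete item here).

Augment with X' → X and build the canonical LR(0) collection (I0 = CLOSURE({[X' → . X]}), then GOTO on every symbol after a dot until no new states appear). It has 10 states:
  I0: { [D → . / d], [X → . /], [X → . D D], [X → . d], [X → . y D], [X' → . X] }  — shift
  I1: { [D → / . d], [X → / .] }  — shift, reduce
  I2: { [D → . / d], [X → D . D] }  — shift
  I3: { [X' → X .] }  — accept
  I4: { [X → d .] }  — reduce
  I5: { [D → . / d], [X → y . D] }  — shift
  I6: { [D → / . d] }  — shift
  I7: { [X → y D .] }  — reduce
  I8: { [D → / d .] }  — reduce
  I9: { [X → D D .] }  — reduce

Conflict in state I1:
  Shift-reduce conflict between [X → / .] and [D → / . d]
So the grammar is NOT LR(0).

Answer: No. Shift-reduce conflict between [X → / .] and [D → / . d]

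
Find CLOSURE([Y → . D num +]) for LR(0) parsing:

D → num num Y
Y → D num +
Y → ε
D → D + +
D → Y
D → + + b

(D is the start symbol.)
To compute CLOSURE, for each item [A → α.Bβ] where B is a non-terminal, add [B → .γ] for all productions B → γ; repeat for the newly added items until nothing changes.

Start with: [Y → . D num +]
  [Y → . D num +] has the dot before D: add [D → . num num Y], [D → . D + +], [D → . Y], [D → . + + b]
  [D → . Y] has the dot before Y: add [Y → .]
No further items can be added.

CLOSURE = { [D → . + + b], [D → . D + +], [D → . Y], [D → . num num Y], [Y → . D num +], [Y → .] }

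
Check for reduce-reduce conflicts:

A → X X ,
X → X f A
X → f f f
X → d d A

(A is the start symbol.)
A reduce-reduce conflict occurs when an LR(0) state has two complete items [A → α .] and [B → β .] — both call for a reduction, and with no lookahead the parser cannot choose between them.

Augment with A' → A and build the canonical LR(0) collection (I0 = CLOSURE({[A' → . A]}), then GOTO on every symbol after a dot until no new states appear). It has 16 states:
  I0: { [A → . X X ,], [A' → . A], [X → . X f A], [X → . d d A], [X → . f f f] }  — shift
  I1: { [A' → A .] }  — accept
  I2: { [A → X . X ,], [X → . X f A], [X → . d d A], [X → . f f f], [X → X . f A] }  — shift
  I3: { [X → d . d A] }  — shift
  I4: { [X → f . f f] }  — shift
  I5: { [X → f f . f] }  — shift
  I6: { [X → f f f .] }  — reduce
  I7: { [A → . X X ,], [X → . X f A], [X → . d d A], [X → . f f f], [X → d d . A] }  — shift
  I8: { [X → d d A .] }  — reduce
  I9: { [A → X X . ,], [X → X . f A] }  — shift
  I10: { [A → . X X ,], [X → . X f A], [X → . d d A], [X → . f f f], [X → X f . A], [X → f . f f] }  — shift
  I11: { [X → X f A .] }  — reduce
  I12: { [X → f . f f], [X → f f . f] }  — shift
  I13: { [X → f f . f], [X → f f f .] }  — shift, reduce
  I14: { [A → X X , .] }  — reduce
  I15: { [A → . X X ,], [X → . X f A], [X → . d d A], [X → . f f f], [X → X f . A] }  — shift

No state contains more than one complete item.

Answer: No reduce-reduce conflicts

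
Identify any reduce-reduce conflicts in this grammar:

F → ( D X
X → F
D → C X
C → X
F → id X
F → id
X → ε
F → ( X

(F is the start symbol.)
A reduce-reduce conflict occurs when an LR(0) state has two complete items [A → α .] and [B → β .] — both call for a reduction, and with no lookahead the parser cannot choose between them.

Augment with F' → F and build the canonical LR(0) collection (I0 = CLOSURE({[F' → . F]}), then GOTO on every symbol after a dot until no new states appear). It has 11 states:
  I0: { [F → . ( D X], [F → . ( X], [F → . id X], [F → . id], [F' → . F] }  — shift
  I1: { [C → . X], [D → . C X], [F → ( . D X], [F → ( . X], [F → . ( D X], [F → . ( X], [F → . id X], [F → . id], [X → . F], [X → .] }  — shift, reduce
  I2: { [F' → F .] }  — accept
  I3: { [F → . ( D X], [F → . ( X], [F → . id X], [F → . id], [F → id . X], [F → id .], [X → . F], [X → .] }  — shift, 2 reduces
  I4: { [X → F .] }  — reduce
  I5: { [F → id X .] }  — reduce
  I6: { [D → C . X], [F → . ( D X], [F → . ( X], [F → . id X], [F → . id], [X → . F], [X → .] }  — shift, reduce
  I7: { [F → ( D . X], [F → . ( D X], [F → . ( X], [F → . id X], [F → . id], [X → . F], [X → .] }  — shift, reduce
  I8: { [C → X .], [F → ( X .] }  — 2 reduces
  I9: { [F → ( D X .] }  — reduce
  I10: { [D → C X .] }  — reduce

I3 contains complete items [F → id .], [X → .] — reduce-reduce conflict.
I8 contains complete items [C → X .], [F → ( X .] — reduce-reduce conflict.

Answer: Yes — I3: [F → id .] vs [X → .]; I8: [C → X .] vs [F → ( X .]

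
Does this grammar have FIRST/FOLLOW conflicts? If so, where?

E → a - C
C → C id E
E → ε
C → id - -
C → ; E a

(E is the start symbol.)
Yes. E → a '-' C with FOLLOW(E) on { 'a' }

Nullable non-terminals: E.

E: nullable alternative(s) E → ε; FOLLOW(E) = { $, 'a', 'id' }
  E → a - C: FIRST \ {ε} = { 'a' } — overlaps FOLLOW(E) on { 'a' }: CONFLICT
  E → ε: FIRST \ {ε} = { } — this is the only nullable alternative, skip

C has no nullable alternative, so no FIRST/FOLLOW check is needed there.

So the grammar has 1 FIRST/FOLLOW conflict (marked CONFLICT above).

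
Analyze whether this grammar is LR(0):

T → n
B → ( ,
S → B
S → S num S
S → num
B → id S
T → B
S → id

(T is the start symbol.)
Augment with T' → T and build the canonical LR(0) collection (I0 = CLOSURE({[T' → . T]}), then GOTO on every symbol after a dot until no new states appear). It has 13 states:
  I0: { [B → . ( ,], [B → . id S], [T → . B], [T → . n], [T' → . T] }  — shift
  I1: { [B → ( . ,] }  — shift
  I2: { [T → B .] }  — reduce
  I3: { [T' → T .] }  — accept
  I4: { [B → . ( ,], [B → . id S], [B → id . S], [S → . B], [S → . S num S], [S → . id], [S → . num] }  — shift
  I5: { [T → n .] }  — reduce
  I6: { [S → B .] }  — reduce
  I7: { [B → id S .], [S → S . num S] }  — shift, reduce
  I8: { [B → . ( ,], [B → . id S], [B → id . S], [S → . B], [S → . S num S], [S → . id], [S → . num], [S → id .] }  — shift, reduce
  I9: { [S → num .] }  — reduce
  I10: { [B → . ( ,], [B → . id S], [S → . B], [S → . S num S], [S → . id], [S → . num], [S → S num . S] }  — shift
  I11: { [S → S . num S], [S → S num S .] }  — shift, reduce
  I12: { [B → ( , .] }  — reduce

Conflict in state I7:
  Shift-reduce conflict between [B → id S .] and [S → S . num S]
So the grammar is NOT LR(0).

Answer: No. Shift-reduce conflict between [B → id S .] and [S → S . num S]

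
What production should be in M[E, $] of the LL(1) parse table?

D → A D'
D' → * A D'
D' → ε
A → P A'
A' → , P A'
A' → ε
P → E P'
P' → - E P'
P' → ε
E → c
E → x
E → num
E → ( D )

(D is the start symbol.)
To find M[E, $], we find productions for E where $ is in the predict set (PREDICT(N → α) = (FIRST(α) \ {ε}) ∪ (FOLLOW(N) if α ⇒* ε)).

E → c: PREDICT = { 'c' }
E → x: PREDICT = { 'x' }
E → num: PREDICT = { 'num' }
E → ( D ): PREDICT = { '(' }

M[E, $] is empty (no production applies)

Answer: Empty (error entry)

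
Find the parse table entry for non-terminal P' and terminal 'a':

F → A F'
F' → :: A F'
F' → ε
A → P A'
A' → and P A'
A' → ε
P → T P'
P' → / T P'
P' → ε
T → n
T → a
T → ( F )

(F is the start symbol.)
To find M[P', 'a'], we find productions for P' where 'a' is in the predict set (PREDICT(N → α) = (FIRST(α) \ {ε}) ∪ (FOLLOW(N) if α ⇒* ε)).

Relevant sets:
  FOLLOW(P') = { $, ')', '::', 'and' }

P' → / T P': PREDICT = { '/' }
P' → ε: PREDICT = { $, ')', '::', 'and' }

M[P', 'a'] is empty (no production applies)

Answer: Empty (error entry)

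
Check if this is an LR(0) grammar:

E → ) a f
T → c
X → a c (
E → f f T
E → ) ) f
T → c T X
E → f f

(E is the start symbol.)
No. Shift-reduce conflict between [E → f f .] and [T → . c]

A grammar is LR(0) if no state in the canonical LR(0) collection has:
  - both a shift item (dot before a terminal) and a complete item (shift-reduce conflict), or
  - two or more complete items (reduce-reduce conflict; the accept item [E' → E .] counts as a complete item here).

Augment with E' → E and build the canonical LR(0) collection (I0 = CLOSURE({[E' → . E]}), then GOTO on every symbol after a dot until no new states appear). It has 16 states:
  I0: { [E → . ) ) f], [E → . ) a f], [E → . f f T], [E → . f f], [E' → . E] }  — shift
  I1: { [E → ) . ) f], [E → ) . a f] }  — shift
  I2: { [E' → E .] }  — accept
  I3: { [E → f . f T], [E → f . f] }  — shift
  I4: { [E → f f . T], [E → f f .], [T → . c T X], [T → . c] }  — shift, reduce
  I5: { [E → f f T .] }  — reduce
  I6: { [T → . c T X], [T → . c], [T → c . T X], [T → c .] }  — shift, reduce
  I7: { [T → c T . X], [X → . a c (] }  — shift
  I8: { [T → c T X .] }  — reduce
  I9: { [X → a . c (] }  — shift
  I10: { [X → a c . (] }  — shift
  I11: { [X → a c ( .] }  — reduce
  I12: { [E → ) ) . f] }  — shift
  I13: { [E → ) a . f] }  — shift
  I14: { [E → ) a f .] }  — reduce
  I15: { [E → ) ) f .] }  — reduce

Conflict in state I4:
  Shift-reduce conflict between [E → f f .] and [T → . c]
So the grammar is NOT LR(0).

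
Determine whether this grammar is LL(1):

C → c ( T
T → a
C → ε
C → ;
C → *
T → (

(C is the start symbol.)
A grammar is LL(1) if for each non-terminal N with multiple productions, the predict sets of those productions are pairwise disjoint, where PREDICT(N → α) = (FIRST(α) \ {ε}) ∪ (FOLLOW(N) if α ⇒* ε).

Relevant sets:
  FOLLOW(C) = { $ }

For C:
  PREDICT(C → c '(' T) = { 'c' }
  PREDICT(C → ε) = { $ }
  PREDICT(C → ';') = { ';' }
  PREDICT(C → '*') = { '*' }
For T:
  PREDICT(T → a) = { 'a' }
  PREDICT(T → '(') = { '(' }

All predict sets are disjoint. The grammar IS LL(1).

Answer: Yes, the grammar is LL(1).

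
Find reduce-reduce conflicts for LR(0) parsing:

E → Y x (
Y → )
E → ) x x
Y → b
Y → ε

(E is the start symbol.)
No reduce-reduce conflicts

A reduce-reduce conflict occurs when an LR(0) state has two complete items [A → α .] and [B → β .] — both call for a reduction, and with no lookahead the parser cannot choose between them.

Augment with E' → E and build the canonical LR(0) collection (I0 = CLOSURE({[E' → . E]}), then GOTO on every symbol after a dot until no new states appear). It has 9 states:
  I0: { [E → . ) x x], [E → . Y x (], [E' → . E], [Y → . )], [Y → . b], [Y → .] }  — shift, reduce
  I1: { [E → ) . x x], [Y → ) .] }  — shift, reduce
  I2: { [E' → E .] }  — accept
  I3: { [E → Y . x (] }  — shift
  I4: { [Y → b .] }  — reduce
  I5: { [E → Y x . (] }  — shift
  I6: { [E → Y x ( .] }  — reduce
  I7: { [E → ) x . x] }  — shift
  I8: { [E → ) x x .] }  — reduce

No state contains more than one complete item.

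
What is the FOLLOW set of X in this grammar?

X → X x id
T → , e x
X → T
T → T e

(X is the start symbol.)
To compute FOLLOW(X), find every occurrence of X on a right-hand side N → α X β: add FIRST(β) \ {ε}, and if β is empty or nullable also add FOLLOW(N). Iterate to a fixed point.

X is the start symbol, so $ ∈ FOLLOW(X).
In X → X x id: X is followed by x id, add FIRST(x id) \ {ε} = { 'x' }

Taking the union: FOLLOW(X) = { $, 'x' }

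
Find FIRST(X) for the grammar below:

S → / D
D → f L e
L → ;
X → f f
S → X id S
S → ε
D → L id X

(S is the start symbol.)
{ 'f' }

To compute FIRST(X), examine every production with X on the left-hand side, reading each right-hand side left to right until a non-nullable symbol is reached.

From X → f f:
  - f is a terminal: add 'f' and stop

Collecting: FIRST(X) = { 'f' }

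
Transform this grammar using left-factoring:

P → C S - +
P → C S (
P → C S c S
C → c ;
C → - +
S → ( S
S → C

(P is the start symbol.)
Left-factoring transforms A → αβ₁ | αβ₂ into A → αA' and A' → β₁ | β₂
(α is the longest common prefix among the alternatives). Repeat until
no nonterminal has two alternatives with a common prefix.

Round 1: P has alternatives sharing prefix 'C S'. Introduce P': P → C S P'
  Add: P' → - +
  Add: P' → (
  Add: P' → c S

No remaining common prefixes — done.

Resulting grammar:
P → C S P'
P' → - +
P' → (
P' → c S
C → c ;
C → - +
S → ( S
S → C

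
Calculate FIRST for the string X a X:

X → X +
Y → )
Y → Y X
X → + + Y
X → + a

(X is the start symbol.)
FIRST sets of the non-terminals involved (from the grammar, by fixed-point iteration):
  FIRST(X) = { '+' }

To compute FIRST(X a X), process the symbols left to right:
Symbol X is a non-terminal. Add FIRST(X) \ {ε} = { '+' }
X is not nullable (ε ∉ FIRST(X)), so stop here.
FIRST(X a X) = { '+' }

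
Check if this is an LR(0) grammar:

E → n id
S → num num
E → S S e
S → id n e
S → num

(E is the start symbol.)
No. Shift-reduce conflict between [S → num .] and [S → num . num]

Augment with E' → E and build the canonical LR(0) collection (I0 = CLOSURE({[E' → . E]}), then GOTO on every symbol after a dot until no new states appear). It has 12 states:
  I0: { [E → . S S e], [E → . n id], [E' → . E], [S → . id n e], [S → . num num], [S → . num] }  — shift
  I1: { [E' → E .] }  — accept
  I2: { [E → S . S e], [S → . id n e], [S → . num num], [S → . num] }  — shift
  I3: { [S → id . n e] }  — shift
  I4: { [E → n . id] }  — shift
  I5: { [S → num . num], [S → num .] }  — shift, reduce
  I6: { [S → num num .] }  — reduce
  I7: { [E → n id .] }  — reduce
  I8: { [S → id n . e] }  — shift
  I9: { [S → id n e .] }  — reduce
  I10: { [E → S S . e] }  — shift
  I11: { [E → S S e .] }  — reduce

Conflict in state I5:
  Shift-reduce conflict between [S → num .] and [S → num . num]
So the grammar is NOT LR(0).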